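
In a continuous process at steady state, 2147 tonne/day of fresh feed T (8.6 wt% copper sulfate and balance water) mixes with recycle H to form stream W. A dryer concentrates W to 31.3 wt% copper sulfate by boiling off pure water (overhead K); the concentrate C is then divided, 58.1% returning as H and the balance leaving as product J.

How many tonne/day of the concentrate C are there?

Overall copper sulfate balance (none leaves overhead): copper sulfate in fresh feed = copper sulfate in product, i.e. 2147×0.086 = (1−0.581)·C·0.313.
C = 184.64/(0.313×0.419) = 1407.9 tonne/day.

1408 tonne/day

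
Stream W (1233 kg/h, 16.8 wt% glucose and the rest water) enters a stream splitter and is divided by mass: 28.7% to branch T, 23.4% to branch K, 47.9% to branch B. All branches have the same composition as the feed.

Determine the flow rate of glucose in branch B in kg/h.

99.22 kg/h

Branch B total = 0.479×1233 = 590.61 kg/h.
glucose in B = 0.168×590.61 = 99.222 kg/h.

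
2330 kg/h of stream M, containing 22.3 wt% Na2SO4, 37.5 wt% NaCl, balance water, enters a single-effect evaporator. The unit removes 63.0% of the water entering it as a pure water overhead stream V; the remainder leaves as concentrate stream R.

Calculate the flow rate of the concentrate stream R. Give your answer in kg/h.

water entering = 2330×0.402 = 936.66 kg/h; overhead removed = 0.630×936.66 = 590.1 kg/h.
Concentrate = 2330 − 590.1 = 1739.9 kg/h.

1740 kg/h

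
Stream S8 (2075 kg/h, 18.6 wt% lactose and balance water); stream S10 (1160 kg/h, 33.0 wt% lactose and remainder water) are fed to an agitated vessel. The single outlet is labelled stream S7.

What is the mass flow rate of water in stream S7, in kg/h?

water out = water in = 2075×0.814 + 1160×0.670 = 2466.2 kg/h.

2466 kg/h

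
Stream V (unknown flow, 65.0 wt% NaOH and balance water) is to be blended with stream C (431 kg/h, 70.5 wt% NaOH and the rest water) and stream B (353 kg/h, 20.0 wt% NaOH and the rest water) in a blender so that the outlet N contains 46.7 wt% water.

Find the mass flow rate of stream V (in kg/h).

371.1 kg/h

Let V be the unknown flow. Total out = 784 + V.
water balance: 409.55 + 0.350·V = 0.467·(784 + V)
(0.350 − 0.467)·V = 0.467×784 − 409.55 = -43.417
V = -43.417 / -0.117 = 371.09 kg/h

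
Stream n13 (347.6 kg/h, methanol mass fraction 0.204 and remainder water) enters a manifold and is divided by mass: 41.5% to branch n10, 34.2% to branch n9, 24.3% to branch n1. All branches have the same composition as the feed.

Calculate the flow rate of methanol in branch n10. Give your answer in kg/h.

29.43 kg/h

Branch n10 total = 0.415×347.6 = 144.25 kg/h.
methanol in n10 = 0.204×144.25 = 29.428 kg/h.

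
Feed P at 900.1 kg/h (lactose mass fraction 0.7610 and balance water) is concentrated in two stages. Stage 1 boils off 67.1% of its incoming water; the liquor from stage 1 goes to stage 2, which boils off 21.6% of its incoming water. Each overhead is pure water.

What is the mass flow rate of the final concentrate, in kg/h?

740.5 kg/h

water in feed = 900.1×0.239 = 215.12 kg/h.
After stage 1: water left = (1−0.671)×215.12 = 70.776; stream total = 755.75 kg/h.
After stage 2: water left = (1−0.216)×70.776 = 55.488; final concentrate = 740.46 kg/h.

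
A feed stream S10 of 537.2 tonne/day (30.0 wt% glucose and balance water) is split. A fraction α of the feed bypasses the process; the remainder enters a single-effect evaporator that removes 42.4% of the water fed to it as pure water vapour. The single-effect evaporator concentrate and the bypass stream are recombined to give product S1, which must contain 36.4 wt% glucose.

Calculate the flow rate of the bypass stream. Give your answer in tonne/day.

All 537.2×0.300 = 161.16 tonne/day of glucose reaches S1, so S1 = 161.16/0.364 = 442.75 tonne/day and vapour = 94.453 tonne/day.
The evaporator receives (1−α)·537.2 of feed at 0.700 water and removes 0.424 of that water:
0.424×0.700×(1−α)×537.2 = 94.453
(1−α) = 94.453/159.44 = 0.5924;  α = 0.4076.
Bypass flow = 0.4076×537.2 = 218.96 tonne/day.

219 tonne/day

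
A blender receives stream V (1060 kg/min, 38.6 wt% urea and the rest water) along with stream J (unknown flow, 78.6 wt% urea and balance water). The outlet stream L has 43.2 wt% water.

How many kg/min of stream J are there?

885 kg/min

Let J be the unknown flow. Total out = 1060 + J.
water balance: 650.84 + 0.214·J = 0.432·(1060 + J)
(0.214 − 0.432)·J = 0.432×1060 − 650.84 = -192.92
J = -192.92 / -0.218 = 884.95 kg/min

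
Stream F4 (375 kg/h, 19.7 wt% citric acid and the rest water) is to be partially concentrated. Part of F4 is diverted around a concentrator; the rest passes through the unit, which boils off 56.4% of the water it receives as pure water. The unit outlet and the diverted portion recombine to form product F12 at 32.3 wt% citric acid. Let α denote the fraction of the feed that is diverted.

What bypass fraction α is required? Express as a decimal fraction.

0.139

All 375×0.197 = 73.875 kg/h of citric acid reaches F12, so F12 = 73.875/0.323 = 228.72 kg/h and vapour = 146.28 kg/h.
The evaporator receives (1−α)·375 of feed at 0.803 water and removes 0.564 of that water:
0.564×0.803×(1−α)×375 = 146.28
(1−α) = 146.28/169.83 = 0.8613;  α = 0.1387.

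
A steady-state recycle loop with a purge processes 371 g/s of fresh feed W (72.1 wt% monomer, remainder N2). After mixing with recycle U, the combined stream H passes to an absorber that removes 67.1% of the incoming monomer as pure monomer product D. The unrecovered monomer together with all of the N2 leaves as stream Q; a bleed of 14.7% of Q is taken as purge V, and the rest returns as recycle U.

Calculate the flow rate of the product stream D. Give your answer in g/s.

monomer in H: m_A = 371×0.721 + (1−0.147)·(1−0.671)·m_A, so m_A = 267.49/0.7194 = 371.84 g/s.
Product D = 0.671×371.84 = 249.51 g/s.

249.5 g/s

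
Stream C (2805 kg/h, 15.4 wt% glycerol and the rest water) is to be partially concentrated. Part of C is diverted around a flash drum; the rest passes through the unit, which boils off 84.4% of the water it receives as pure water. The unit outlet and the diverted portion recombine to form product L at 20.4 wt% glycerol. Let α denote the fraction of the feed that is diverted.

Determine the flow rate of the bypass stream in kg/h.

1842 kg/h

All 2805×0.154 = 431.97 kg/h of glycerol reaches L, so L = 431.97/0.204 = 2117.5 kg/h and vapour = 687.5 kg/h.
The evaporator receives (1−α)·2805 of feed at 0.846 water and removes 0.844 of that water:
0.844×0.846×(1−α)×2805 = 687.5
(1−α) = 687.5/2002.8 = 0.3433;  α = 0.6567.
Bypass flow = 0.6567×2805 = 1842.1 kg/h.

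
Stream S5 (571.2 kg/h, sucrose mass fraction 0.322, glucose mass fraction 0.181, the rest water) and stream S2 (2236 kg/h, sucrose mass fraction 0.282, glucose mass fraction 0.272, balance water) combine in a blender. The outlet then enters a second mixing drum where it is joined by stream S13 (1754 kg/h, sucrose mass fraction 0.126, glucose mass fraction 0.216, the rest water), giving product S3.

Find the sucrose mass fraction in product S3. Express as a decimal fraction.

0.227

Overall, product flow = 4561.2 kg/h.
sucrose in = 571.2×0.322 + 2236×0.282 + 1754×0.126 = 1035.5 kg/h.
sucrose fraction in S3 = 0.227.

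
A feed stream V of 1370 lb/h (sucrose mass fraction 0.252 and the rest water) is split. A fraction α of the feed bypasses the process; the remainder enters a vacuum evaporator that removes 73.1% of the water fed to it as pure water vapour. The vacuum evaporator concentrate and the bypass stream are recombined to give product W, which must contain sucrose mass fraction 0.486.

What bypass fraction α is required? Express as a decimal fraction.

All 1370×0.252 = 345.24 lb/h of sucrose reaches W, so W = 345.24/0.486 = 710.37 lb/h and vapour = 659.63 lb/h.
The evaporator receives (1−α)·1370 of feed at 0.748 water and removes 0.731 of that water:
0.731×0.748×(1−α)×1370 = 659.63
(1−α) = 659.63/749.1 = 0.8806;  α = 0.1194.

0.119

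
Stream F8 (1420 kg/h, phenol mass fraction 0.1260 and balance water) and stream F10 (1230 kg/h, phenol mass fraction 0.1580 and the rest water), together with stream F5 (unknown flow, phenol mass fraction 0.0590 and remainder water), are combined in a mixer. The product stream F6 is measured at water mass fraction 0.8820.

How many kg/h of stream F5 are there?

1026 kg/h

Let F5 be the unknown flow. Total out = 2650 + F5.
water balance: 2276.7 + 0.941·F5 = 0.882·(2650 + F5)
(0.941 − 0.882)·F5 = 0.882×2650 − 2276.7 = 60.56
F5 = 60.56 / 0.059 = 1026.4 kg/h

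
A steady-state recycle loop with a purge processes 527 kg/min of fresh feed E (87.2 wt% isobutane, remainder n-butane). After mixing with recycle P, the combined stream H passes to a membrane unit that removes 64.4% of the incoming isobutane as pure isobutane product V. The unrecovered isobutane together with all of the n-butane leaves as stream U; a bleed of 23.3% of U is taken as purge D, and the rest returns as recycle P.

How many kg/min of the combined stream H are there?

921.7 kg/min

n-butane enters only via E and leaves only via the purge: 527×0.128 = 0.233×(n-butane in U), and the membrane unit passes all n-butane, so n-butane in H = n-butane in U = 289.51 kg/min.
isobutane in H: m_A = 527×0.872 + (1−0.233)·(1−0.644)·m_A, so m_A = 459.54/0.7269 = 632.16 kg/min.
H = 632.16 + 289.51 = 921.67 kg/min.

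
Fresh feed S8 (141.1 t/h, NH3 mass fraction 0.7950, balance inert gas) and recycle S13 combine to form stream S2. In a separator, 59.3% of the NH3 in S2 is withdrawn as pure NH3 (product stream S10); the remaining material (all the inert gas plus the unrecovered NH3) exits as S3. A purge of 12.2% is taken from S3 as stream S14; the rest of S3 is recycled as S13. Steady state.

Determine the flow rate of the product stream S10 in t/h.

NH3 in S2: m_A = 141.1×0.795 + (1−0.122)·(1−0.593)·m_A, so m_A = 112.17/0.6427 = 174.55 t/h.
Product S10 = 0.593×174.55 = 103.51 t/h.

103.5 t/h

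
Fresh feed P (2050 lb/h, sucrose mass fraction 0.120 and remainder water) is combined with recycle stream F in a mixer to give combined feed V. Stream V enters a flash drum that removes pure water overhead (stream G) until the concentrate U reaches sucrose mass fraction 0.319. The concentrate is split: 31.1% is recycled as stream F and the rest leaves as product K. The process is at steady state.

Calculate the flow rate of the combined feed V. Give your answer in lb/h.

2398 lb/h

Overall sucrose balance (none leaves overhead): sucrose in fresh feed = sucrose in product, i.e. 2050×0.120 = (1−0.311)·U·0.319.
U = 246/(0.319×0.689) = 1119.2 lb/h.
Recycle F = 0.311×1119.2 = 348.09 lb/h.
Combined feed V = 2050 + 348.09 = 2398.1 lb/h.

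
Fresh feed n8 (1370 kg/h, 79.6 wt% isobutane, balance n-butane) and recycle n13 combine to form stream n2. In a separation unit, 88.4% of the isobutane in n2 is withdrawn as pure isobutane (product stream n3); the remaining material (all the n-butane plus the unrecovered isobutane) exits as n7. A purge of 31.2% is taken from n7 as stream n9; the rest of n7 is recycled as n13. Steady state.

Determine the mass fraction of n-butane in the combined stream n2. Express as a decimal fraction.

0.430

n-butane enters only via n8 and leaves only via the purge: 1370×0.204 = 0.312×(n-butane in n7), and the separation unit passes all n-butane, so n-butane in n2 = n-butane in n7 = 895.77 kg/h.
isobutane in n2: m_A = 1370×0.796 + (1−0.312)·(1−0.884)·m_A, so m_A = 1090.5/0.9202 = 1185.1 kg/h.
n2 = 1185.1 + 895.77 = 2080.9 kg/h.
n-butane fraction in n2 = 895.77/2080.9 = 0.430.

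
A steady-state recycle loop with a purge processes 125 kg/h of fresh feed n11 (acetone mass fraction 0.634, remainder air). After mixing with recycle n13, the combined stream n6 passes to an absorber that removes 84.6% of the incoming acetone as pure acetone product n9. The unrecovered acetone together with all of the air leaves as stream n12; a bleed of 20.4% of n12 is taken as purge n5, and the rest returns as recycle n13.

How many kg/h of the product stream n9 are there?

acetone in n6: m_A = 125×0.634 + (1−0.204)·(1−0.846)·m_A, so m_A = 79.25/0.8774 = 90.322 kg/h.
Product n9 = 0.846×90.322 = 76.412 kg/h.

76.41 kg/h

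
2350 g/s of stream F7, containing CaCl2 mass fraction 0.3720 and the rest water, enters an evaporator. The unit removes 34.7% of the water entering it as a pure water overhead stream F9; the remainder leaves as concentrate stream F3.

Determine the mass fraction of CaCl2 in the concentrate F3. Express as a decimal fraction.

0.4757

CaCl2 is not removed: 2350×0.372 = 874.2 g/s of CaCl2 enters F3.
water entering = 2350×0.628 = 1475.8 g/s; overhead removed = 0.347×1475.8 = 512.1 g/s.
Concentrate = 2350 − 512.1 = 1837.9 g/s.
Mass fraction = 874.2/1837.9 = 0.4757.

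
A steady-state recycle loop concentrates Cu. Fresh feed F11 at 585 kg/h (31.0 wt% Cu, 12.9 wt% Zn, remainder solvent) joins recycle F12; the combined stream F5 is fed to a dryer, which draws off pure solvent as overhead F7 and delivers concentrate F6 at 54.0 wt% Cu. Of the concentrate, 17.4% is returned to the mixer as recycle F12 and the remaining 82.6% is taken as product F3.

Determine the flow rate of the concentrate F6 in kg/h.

406.6 kg/h

Overall Cu balance (none leaves overhead): Cu in fresh feed = Cu in product, i.e. 585×0.310 = (1−0.174)·F6·0.540.
F6 = 181.35/(0.540×0.826) = 406.58 kg/h.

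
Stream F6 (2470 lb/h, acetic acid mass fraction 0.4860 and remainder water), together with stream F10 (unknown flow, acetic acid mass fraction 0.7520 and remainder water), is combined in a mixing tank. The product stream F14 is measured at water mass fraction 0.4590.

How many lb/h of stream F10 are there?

Let F10 be the unknown flow. Total out = 2470 + F10.
water balance: 1269.6 + 0.248·F10 = 0.459·(2470 + F10)
(0.248 − 0.459)·F10 = 0.459×2470 − 1269.6 = -135.85
F10 = -135.85 / -0.211 = 643.84 lb/h

643.8 lb/h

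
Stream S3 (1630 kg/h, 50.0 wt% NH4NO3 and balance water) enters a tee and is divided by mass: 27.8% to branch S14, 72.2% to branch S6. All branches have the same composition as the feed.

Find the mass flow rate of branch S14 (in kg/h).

Branch S14 flow = 0.278×1630 = 453.14 kg/h.

453.1 kg/h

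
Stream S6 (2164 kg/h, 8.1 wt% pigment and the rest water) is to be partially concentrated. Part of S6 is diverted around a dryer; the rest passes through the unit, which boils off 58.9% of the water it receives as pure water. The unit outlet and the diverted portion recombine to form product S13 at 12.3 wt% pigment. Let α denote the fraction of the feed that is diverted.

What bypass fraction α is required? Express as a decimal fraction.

0.369

All 2164×0.081 = 175.28 kg/h of pigment reaches S13, so S13 = 175.28/0.123 = 1425.1 kg/h and vapour = 738.93 kg/h.
The evaporator receives (1−α)·2164 of feed at 0.919 water and removes 0.589 of that water:
0.589×0.919×(1−α)×2164 = 738.93
(1−α) = 738.93/1171.4 = 0.6308;  α = 0.3692.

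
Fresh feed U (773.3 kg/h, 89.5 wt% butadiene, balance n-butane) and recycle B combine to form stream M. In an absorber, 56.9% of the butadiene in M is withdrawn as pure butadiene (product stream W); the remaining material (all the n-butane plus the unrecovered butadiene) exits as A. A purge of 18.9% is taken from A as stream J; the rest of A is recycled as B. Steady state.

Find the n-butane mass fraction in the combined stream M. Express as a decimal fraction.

n-butane enters only via U and leaves only via the purge: 773.3×0.105 = 0.189×(n-butane in A), and the absorber passes all n-butane, so n-butane in M = n-butane in A = 429.61 kg/h.
butadiene in M: m_A = 773.3×0.895 + (1−0.189)·(1−0.569)·m_A, so m_A = 692.1/0.6505 = 1064 kg/h.
M = 1064 + 429.61 = 1493.6 kg/h.
n-butane fraction in M = 429.61/1493.6 = 0.2876.

0.2876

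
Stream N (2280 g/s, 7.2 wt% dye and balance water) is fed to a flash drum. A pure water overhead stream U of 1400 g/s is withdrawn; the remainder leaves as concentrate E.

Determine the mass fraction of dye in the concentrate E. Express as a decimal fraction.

0.1865

dye is not removed: 2280×0.072 = 164.16 g/s of dye enters E.
Concentrate = 2280 − 1400 = 880 g/s.
Mass fraction = 164.16/880 = 0.1865.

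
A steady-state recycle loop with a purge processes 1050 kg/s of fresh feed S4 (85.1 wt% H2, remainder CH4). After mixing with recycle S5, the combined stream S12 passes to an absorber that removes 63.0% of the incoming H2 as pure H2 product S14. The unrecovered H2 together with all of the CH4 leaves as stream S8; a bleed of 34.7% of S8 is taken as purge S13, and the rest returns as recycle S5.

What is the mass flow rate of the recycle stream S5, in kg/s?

CH4 enters only via S4 and leaves only via the purge: 1050×0.149 = 0.347×(CH4 in S8), and the absorber passes all CH4, so CH4 in S12 = CH4 in S8 = 450.86 kg/s.
H2 in S12: m_A = 1050×0.851 + (1−0.347)·(1−0.630)·m_A, so m_A = 893.55/0.7584 = 1178.2 kg/s.
S8 = (1−0.630)×1178.2 + 450.86 = 886.81 kg/s.
Recycle S5 = (1−0.347)×886.81 = 579.08 kg/s.

579.1 kg/s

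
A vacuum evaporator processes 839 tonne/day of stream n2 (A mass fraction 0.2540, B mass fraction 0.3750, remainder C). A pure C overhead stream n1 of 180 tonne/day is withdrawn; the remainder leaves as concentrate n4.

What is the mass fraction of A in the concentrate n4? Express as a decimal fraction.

A is not removed: 839×0.254 = 213.11 tonne/day of A enters n4.
Concentrate = 839 − 180 = 659 tonne/day.
Mass fraction = 213.11/659 = 0.3234.

0.3234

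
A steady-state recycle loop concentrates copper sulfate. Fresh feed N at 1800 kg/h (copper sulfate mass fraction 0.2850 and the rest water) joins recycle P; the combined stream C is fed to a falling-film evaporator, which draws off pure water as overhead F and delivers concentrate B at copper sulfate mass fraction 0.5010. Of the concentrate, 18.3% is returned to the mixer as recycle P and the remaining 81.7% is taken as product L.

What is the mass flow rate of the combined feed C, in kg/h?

2029 kg/h

Overall copper sulfate balance (none leaves overhead): copper sulfate in fresh feed = copper sulfate in product, i.e. 1800×0.285 = (1−0.183)·B·0.501.
B = 513/(0.501×0.817) = 1253.3 kg/h.
Recycle P = 0.183×1253.3 = 229.36 kg/h.
Combined feed C = 1800 + 229.36 = 2029.4 kg/h.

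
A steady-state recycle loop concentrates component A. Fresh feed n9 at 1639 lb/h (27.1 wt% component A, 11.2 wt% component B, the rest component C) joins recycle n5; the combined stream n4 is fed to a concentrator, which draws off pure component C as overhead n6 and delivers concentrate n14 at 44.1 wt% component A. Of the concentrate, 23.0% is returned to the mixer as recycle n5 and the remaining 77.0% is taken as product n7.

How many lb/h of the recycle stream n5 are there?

Overall component A balance (none leaves overhead): component A in fresh feed = component A in product, i.e. 1639×0.271 = (1−0.230)·n14·0.441.
n14 = 444.17/(0.441×0.770) = 1308 lb/h.
Recycle n5 = 0.230×1308 = 300.85 lb/h.

300.8 lb/h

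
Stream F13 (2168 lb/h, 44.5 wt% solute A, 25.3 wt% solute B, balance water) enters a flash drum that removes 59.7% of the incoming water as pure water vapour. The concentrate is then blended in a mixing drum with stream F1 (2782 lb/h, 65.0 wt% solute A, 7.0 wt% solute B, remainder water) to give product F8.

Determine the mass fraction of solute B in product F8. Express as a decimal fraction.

0.163

Vapour removed = 0.597×0.302×2168 = 390.88 lb/h; concentrate = 1777.1 lb/h.
solute B reaching the mixer = 548.5 (from concentrate) + 2782×0.070 = 743.24 lb/h.
Product flow = 1777.1 + 2782 = 4559.1 lb/h; solute B fraction = 0.163.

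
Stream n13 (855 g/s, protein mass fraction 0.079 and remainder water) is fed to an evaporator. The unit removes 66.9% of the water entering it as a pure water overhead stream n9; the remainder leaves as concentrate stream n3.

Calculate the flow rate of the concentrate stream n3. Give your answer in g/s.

328.2 g/s

water entering = 855×0.921 = 787.46 g/s; overhead removed = 0.669×787.46 = 526.81 g/s.
Concentrate = 855 − 526.81 = 328.19 g/s.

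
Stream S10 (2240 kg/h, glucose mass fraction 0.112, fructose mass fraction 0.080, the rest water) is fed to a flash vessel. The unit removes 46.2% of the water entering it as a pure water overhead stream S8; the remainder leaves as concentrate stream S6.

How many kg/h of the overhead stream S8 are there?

836.2 kg/h

water entering = 2240×0.808 = 1809.9 kg/h; overhead removed = 0.462×1809.9 = 836.18 kg/h.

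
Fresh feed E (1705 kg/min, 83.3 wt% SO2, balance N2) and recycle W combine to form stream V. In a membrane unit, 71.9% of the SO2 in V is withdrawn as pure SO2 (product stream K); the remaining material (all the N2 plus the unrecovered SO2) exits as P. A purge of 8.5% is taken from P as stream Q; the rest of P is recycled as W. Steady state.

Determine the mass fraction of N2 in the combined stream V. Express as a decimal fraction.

N2 enters only via E and leaves only via the purge: 1705×0.167 = 0.085×(N2 in P), and the membrane unit passes all N2, so N2 in V = N2 in P = 3349.8 kg/min.
SO2 in V: m_A = 1705×0.833 + (1−0.085)·(1−0.719)·m_A, so m_A = 1420.3/0.7429 = 1911.8 kg/min.
V = 1911.8 + 3349.8 = 5261.6 kg/min.
N2 fraction in V = 3349.8/5261.6 = 0.637.

0.637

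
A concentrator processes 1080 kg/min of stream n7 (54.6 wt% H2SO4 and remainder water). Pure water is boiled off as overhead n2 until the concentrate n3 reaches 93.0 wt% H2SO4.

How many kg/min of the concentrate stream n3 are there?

H2SO4 is conserved: 1080×0.546 = 589.68 kg/min all reports to the concentrate.
Concentrate = 589.68/(target fraction) = 634.06 kg/min.

634.1 kg/min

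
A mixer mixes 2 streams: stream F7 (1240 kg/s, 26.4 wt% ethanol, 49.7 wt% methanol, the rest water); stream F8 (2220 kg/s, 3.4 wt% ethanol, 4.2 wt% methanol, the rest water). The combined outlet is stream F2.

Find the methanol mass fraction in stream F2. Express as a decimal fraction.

0.205

Total flow out = 1240 + 2220 = 3460 kg/s.
methanol in = 1240×0.497 + 2220×0.042 = 709.52 kg/s.
methanol mass fraction in F2 = 709.52/3460 = 0.205.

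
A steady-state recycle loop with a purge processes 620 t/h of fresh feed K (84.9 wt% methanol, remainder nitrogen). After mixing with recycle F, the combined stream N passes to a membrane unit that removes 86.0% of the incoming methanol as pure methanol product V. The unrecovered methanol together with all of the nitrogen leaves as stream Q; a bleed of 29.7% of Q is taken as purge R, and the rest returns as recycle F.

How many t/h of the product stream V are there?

methanol in N: m_A = 620×0.849 + (1−0.297)·(1−0.860)·m_A, so m_A = 526.38/0.9016 = 583.84 t/h.
Product V = 0.860×583.84 = 502.1 t/h.

502.1 t/h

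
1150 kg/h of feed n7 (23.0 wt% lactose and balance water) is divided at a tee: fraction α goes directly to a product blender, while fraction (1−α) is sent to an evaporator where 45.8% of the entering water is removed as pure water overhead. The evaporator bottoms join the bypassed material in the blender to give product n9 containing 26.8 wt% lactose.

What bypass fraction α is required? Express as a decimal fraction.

All 1150×0.230 = 264.5 kg/h of lactose reaches n9, so n9 = 264.5/0.268 = 986.94 kg/h and vapour = 163.06 kg/h.
The evaporator receives (1−α)·1150 of feed at 0.770 water and removes 0.458 of that water:
0.458×0.770×(1−α)×1150 = 163.06
(1−α) = 163.06/405.56 = 0.4021;  α = 0.5979.

0.598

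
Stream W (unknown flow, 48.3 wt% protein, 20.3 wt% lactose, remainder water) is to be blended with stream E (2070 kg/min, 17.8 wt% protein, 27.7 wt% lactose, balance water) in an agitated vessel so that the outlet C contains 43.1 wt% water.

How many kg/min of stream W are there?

Let W be the unknown flow. Total out = 2070 + W.
water balance: 1128.2 + 0.314·W = 0.431·(2070 + W)
(0.314 − 0.431)·W = 0.431×2070 − 1128.2 = -235.98
W = -235.98 / -0.117 = 2016.9 kg/min

2017 kg/min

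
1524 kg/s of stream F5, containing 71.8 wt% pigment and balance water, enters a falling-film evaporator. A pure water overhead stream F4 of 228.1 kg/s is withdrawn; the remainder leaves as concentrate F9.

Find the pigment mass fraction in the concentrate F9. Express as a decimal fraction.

pigment is not removed: 1524×0.718 = 1094.2 kg/s of pigment enters F9.
Concentrate = 1524 − 228.1 = 1295.9 kg/s.
Mass fraction = 1094.2/1295.9 = 0.844.

0.844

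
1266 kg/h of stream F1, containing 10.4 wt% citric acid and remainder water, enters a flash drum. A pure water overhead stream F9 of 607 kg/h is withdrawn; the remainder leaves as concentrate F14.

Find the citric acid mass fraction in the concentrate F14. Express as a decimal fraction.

0.200

citric acid is not removed: 1266×0.104 = 131.66 kg/h of citric acid enters F14.
Concentrate = 1266 − 607 = 659 kg/h.
Mass fraction = 131.66/659 = 0.200.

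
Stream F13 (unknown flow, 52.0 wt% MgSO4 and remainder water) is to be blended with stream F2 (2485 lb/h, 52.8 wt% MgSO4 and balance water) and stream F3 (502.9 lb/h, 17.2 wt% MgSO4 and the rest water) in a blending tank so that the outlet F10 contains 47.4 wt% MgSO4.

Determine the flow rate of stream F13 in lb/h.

Let F13 be the unknown flow. Total out = 2987.9 + F13.
MgSO4 balance: 1398.6 + 0.520·F13 = 0.474·(2987.9 + F13)
(0.520 − 0.474)·F13 = 0.474×2987.9 − 1398.6 = 17.686
F13 = 17.686 / 0.046 = 384.47 lb/h

384.5 lb/h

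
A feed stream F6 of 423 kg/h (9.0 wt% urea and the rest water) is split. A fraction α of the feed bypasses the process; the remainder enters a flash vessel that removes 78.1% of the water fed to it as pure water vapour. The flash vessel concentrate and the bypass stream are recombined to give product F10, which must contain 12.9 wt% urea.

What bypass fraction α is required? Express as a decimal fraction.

0.575

All 423×0.090 = 38.07 kg/h of urea reaches F10, so F10 = 38.07/0.129 = 295.12 kg/h and vapour = 127.88 kg/h.
The evaporator receives (1−α)·423 of feed at 0.910 water and removes 0.781 of that water:
0.781×0.910×(1−α)×423 = 127.88
(1−α) = 127.88/300.63 = 0.4254;  α = 0.5746.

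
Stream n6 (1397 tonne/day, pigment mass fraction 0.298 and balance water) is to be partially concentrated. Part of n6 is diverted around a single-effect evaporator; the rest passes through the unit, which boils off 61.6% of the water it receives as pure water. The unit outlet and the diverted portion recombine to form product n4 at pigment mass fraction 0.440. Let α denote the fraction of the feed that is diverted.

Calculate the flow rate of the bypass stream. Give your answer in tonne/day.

All 1397×0.298 = 416.31 tonne/day of pigment reaches n4, so n4 = 416.31/0.440 = 946.15 tonne/day and vapour = 450.85 tonne/day.
The evaporator receives (1−α)·1397 of feed at 0.702 water and removes 0.616 of that water:
0.616×0.702×(1−α)×1397 = 450.85
(1−α) = 450.85/604.11 = 0.7463;  α = 0.2537.
Bypass flow = 0.2537×1397 = 354.41 tonne/day.

354.4 tonne/day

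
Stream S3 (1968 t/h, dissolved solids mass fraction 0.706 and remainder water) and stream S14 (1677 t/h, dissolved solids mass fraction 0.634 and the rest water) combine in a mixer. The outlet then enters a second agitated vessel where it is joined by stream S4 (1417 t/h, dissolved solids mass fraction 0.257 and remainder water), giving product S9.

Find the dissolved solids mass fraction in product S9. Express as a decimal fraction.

Overall, product flow = 5062 t/h.
dissolved solids in = 1968×0.706 + 1677×0.634 + 1417×0.257 = 2816.8 t/h.
dissolved solids fraction in S9 = 0.556.

0.556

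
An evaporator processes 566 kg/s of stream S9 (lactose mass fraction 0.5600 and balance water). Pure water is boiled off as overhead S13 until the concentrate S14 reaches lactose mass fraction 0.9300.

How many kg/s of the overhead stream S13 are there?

lactose is conserved: 566×0.560 = 316.96 kg/s all reports to the concentrate.
Concentrate = 316.96/(target fraction) = 340.82 kg/s.
Overhead = 566 − 340.82 = 225.18 kg/s.

225.2 kg/s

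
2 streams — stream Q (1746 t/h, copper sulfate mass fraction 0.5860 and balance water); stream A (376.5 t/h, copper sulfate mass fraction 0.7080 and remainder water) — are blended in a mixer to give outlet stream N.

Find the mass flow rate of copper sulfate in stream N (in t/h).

1290 t/h

copper sulfate out = copper sulfate in = 1746×0.586 + 376.5×0.708 = 1289.7 t/h.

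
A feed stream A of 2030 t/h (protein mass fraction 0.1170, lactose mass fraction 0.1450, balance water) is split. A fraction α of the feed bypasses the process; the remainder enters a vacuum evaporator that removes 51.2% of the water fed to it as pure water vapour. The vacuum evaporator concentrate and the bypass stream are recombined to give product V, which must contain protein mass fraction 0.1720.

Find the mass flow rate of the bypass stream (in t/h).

312.1 t/h

All 2030×0.117 = 237.51 t/h of protein reaches V, so V = 237.51/0.172 = 1380.9 t/h and vapour = 649.13 t/h.
The evaporator receives (1−α)·2030 of feed at 0.738 water and removes 0.512 of that water:
0.512×0.738×(1−α)×2030 = 649.13
(1−α) = 649.13/767.05 = 0.8463;  α = 0.1537.
Bypass flow = 0.1537×2030 = 312.08 t/h.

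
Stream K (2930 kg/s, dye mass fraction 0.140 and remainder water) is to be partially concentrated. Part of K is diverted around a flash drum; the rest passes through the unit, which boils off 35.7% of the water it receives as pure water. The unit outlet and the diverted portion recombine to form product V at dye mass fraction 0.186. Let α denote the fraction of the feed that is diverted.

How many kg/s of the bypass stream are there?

All 2930×0.140 = 410.2 kg/s of dye reaches V, so V = 410.2/0.186 = 2205.4 kg/s and vapour = 724.62 kg/s.
The evaporator receives (1−α)·2930 of feed at 0.860 water and removes 0.357 of that water:
0.357×0.860×(1−α)×2930 = 724.62
(1−α) = 724.62/899.57 = 0.8055;  α = 0.1945.
Bypass flow = 0.1945×2930 = 569.82 kg/s.

569.8 kg/s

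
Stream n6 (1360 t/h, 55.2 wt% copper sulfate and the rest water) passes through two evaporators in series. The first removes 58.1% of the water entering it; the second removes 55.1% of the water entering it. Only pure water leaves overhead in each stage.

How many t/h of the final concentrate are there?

865.3 t/h

water in feed = 1360×0.448 = 609.28 t/h.
After stage 1: water left = (1−0.581)×609.28 = 255.29; stream total = 1006 t/h.
After stage 2: water left = (1−0.551)×255.29 = 114.62; final concentrate = 865.34 t/h.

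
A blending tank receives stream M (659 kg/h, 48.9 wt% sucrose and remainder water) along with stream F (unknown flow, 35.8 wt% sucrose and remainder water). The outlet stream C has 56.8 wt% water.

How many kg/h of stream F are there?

507.6 kg/h

Let F be the unknown flow. Total out = 659 + F.
water balance: 336.75 + 0.642·F = 0.568·(659 + F)
(0.642 − 0.568)·F = 0.568×659 − 336.75 = 37.563
F = 37.563 / 0.074 = 507.61 kg/h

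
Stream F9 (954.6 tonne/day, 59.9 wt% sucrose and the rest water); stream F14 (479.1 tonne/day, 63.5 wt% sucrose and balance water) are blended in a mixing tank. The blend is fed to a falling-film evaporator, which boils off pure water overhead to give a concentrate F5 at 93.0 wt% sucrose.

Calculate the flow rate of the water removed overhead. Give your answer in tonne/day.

491.7 tonne/day

sucrose entering = 954.6×0.599 + 479.1×0.635 = 876.03 tonne/day.
All sucrose reports to F5, so F5 = 876.03/0.930 = 941.97 tonne/day.
Total feed = 1433.7 tonne/day; overhead = 1433.7 − 941.97 = 491.73 tonne/day.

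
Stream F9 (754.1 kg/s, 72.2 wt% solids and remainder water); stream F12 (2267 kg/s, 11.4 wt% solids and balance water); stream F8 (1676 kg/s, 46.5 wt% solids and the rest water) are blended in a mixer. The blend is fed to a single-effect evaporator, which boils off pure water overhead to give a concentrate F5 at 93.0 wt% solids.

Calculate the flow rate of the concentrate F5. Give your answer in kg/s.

solids entering = 754.1×0.722 + 2267×0.114 + 1676×0.465 = 1582.2 kg/s.
All solids reports to F5, so F5 = 1582.2/0.930 = 1701.3 kg/s.

1701 kg/s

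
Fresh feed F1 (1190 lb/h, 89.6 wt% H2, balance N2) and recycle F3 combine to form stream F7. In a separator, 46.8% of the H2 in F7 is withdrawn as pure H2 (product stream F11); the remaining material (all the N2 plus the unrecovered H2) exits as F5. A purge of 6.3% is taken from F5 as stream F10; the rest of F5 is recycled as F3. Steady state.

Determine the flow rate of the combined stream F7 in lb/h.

N2 enters only via F1 and leaves only via the purge: 1190×0.104 = 0.063×(N2 in F5), and the separator passes all N2, so N2 in F7 = N2 in F5 = 1964.4 lb/h.
H2 in F7: m_A = 1190×0.896 + (1−0.063)·(1−0.468)·m_A, so m_A = 1066.2/0.5015 = 2126 lb/h.
F7 = 2126 + 1964.4 = 4090.5 lb/h.

4090 lb/h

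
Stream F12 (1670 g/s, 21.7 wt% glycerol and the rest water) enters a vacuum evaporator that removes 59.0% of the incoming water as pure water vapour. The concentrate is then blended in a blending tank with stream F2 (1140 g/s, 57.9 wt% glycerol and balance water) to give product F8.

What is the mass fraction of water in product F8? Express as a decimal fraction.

0.4984

Vapour removed = 0.590×0.783×1670 = 771.49 g/s; concentrate = 898.51 g/s.
water reaching the mixer = 536.12 (from concentrate) + 1140×0.421 = 1016.1 g/s.
Product flow = 898.51 + 1140 = 2038.5 g/s; water fraction = 0.4984.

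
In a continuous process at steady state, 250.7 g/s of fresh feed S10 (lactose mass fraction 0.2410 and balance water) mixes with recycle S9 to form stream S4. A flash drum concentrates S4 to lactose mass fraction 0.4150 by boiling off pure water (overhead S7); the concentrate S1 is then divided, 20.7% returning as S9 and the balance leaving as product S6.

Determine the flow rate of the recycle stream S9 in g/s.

38 g/s

Overall lactose balance (none leaves overhead): lactose in fresh feed = lactose in product, i.e. 250.7×0.241 = (1−0.207)·S1·0.415.
S1 = 60.419/(0.415×0.793) = 183.59 g/s.
Recycle S9 = 0.207×183.59 = 38.003 g/s.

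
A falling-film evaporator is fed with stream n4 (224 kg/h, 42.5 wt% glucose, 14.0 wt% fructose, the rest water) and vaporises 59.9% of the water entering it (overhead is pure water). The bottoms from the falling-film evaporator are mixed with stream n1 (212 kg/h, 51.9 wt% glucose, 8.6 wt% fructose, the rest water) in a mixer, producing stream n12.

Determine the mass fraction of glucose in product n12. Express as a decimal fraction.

Vapour removed = 0.599×0.435×224 = 58.367 kg/h; concentrate = 165.63 kg/h.
glucose reaching the mixer = 95.2 (from concentrate) + 212×0.519 = 205.23 kg/h.
Product flow = 165.63 + 212 = 377.63 kg/h; glucose fraction = 0.543.

0.543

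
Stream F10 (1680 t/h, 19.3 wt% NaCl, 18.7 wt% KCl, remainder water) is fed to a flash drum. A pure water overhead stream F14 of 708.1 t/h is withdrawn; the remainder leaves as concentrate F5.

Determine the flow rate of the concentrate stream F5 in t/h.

971.9 t/h

Concentrate = 1680 − 708.1 = 971.9 t/h.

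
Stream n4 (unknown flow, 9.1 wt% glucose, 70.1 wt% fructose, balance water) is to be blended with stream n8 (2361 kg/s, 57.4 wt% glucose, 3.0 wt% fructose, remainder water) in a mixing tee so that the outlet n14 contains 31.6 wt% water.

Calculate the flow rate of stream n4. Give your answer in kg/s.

Let n4 be the unknown flow. Total out = 2361 + n4.
water balance: 934.96 + 0.208·n4 = 0.316·(2361 + n4)
(0.208 − 0.316)·n4 = 0.316×2361 − 934.96 = -188.88
n4 = -188.88 / -0.108 = 1748.9 kg/s

1749 kg/s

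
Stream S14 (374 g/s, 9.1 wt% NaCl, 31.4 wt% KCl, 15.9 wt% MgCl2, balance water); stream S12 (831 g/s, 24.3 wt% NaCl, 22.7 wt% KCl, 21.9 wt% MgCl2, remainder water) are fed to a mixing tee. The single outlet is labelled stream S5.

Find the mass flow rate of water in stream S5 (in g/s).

421.5 g/s

water out = water in = 374×0.436 + 831×0.311 = 421.5 g/s.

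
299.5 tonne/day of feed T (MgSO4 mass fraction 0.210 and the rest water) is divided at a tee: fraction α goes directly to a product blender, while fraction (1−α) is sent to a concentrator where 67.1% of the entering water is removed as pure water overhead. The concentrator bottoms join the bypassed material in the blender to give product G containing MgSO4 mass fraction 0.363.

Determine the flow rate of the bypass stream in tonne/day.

61.36 tonne/day

All 299.5×0.210 = 62.895 tonne/day of MgSO4 reaches G, so G = 62.895/0.363 = 173.26 tonne/day and vapour = 126.24 tonne/day.
The evaporator receives (1−α)·299.5 of feed at 0.790 water and removes 0.671 of that water:
0.671×0.790×(1−α)×299.5 = 126.24
(1−α) = 126.24/158.76 = 0.7951;  α = 0.2049.
Bypass flow = 0.2049×299.5 = 61.36 tonne/day.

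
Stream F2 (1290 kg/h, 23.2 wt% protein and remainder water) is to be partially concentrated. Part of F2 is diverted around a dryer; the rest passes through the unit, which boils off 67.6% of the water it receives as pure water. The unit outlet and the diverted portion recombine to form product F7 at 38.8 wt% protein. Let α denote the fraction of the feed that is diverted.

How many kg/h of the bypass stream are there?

291 kg/h

All 1290×0.232 = 299.28 kg/h of protein reaches F7, so F7 = 299.28/0.388 = 771.34 kg/h and vapour = 518.66 kg/h.
The evaporator receives (1−α)·1290 of feed at 0.768 water and removes 0.676 of that water:
0.676×0.768×(1−α)×1290 = 518.66
(1−α) = 518.66/669.73 = 0.7744;  α = 0.2256.
Bypass flow = 0.2256×1290 = 290.98 kg/h.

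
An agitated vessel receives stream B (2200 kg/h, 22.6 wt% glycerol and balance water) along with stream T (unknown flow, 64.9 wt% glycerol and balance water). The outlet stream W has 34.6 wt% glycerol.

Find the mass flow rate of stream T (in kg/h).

Let T be the unknown flow. Total out = 2200 + T.
glycerol balance: 497.2 + 0.649·T = 0.346·(2200 + T)
(0.649 − 0.346)·T = 0.346×2200 − 497.2 = 264
T = 264 / 0.303 = 871.29 kg/h

871.3 kg/h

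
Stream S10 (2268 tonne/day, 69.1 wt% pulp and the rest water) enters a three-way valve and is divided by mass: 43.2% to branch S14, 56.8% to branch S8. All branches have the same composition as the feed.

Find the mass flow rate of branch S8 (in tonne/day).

1288 tonne/day

Branch S8 flow = 0.568×2268 = 1288.2 tonne/day.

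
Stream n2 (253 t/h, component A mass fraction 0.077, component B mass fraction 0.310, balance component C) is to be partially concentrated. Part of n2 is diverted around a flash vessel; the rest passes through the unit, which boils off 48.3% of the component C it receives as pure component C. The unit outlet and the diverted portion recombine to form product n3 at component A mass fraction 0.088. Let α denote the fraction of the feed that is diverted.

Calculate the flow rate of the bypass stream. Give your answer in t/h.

All 253×0.077 = 19.481 t/h of component A reaches n3, so n3 = 19.481/0.088 = 221.38 t/h and vapour = 31.625 t/h.
The evaporator receives (1−α)·253 of feed at 0.613 component C and removes 0.483 of that component C:
0.483×0.613×(1−α)×253 = 31.625
(1−α) = 31.625/74.908 = 0.4222;  α = 0.5778.
Bypass flow = 0.5778×253 = 146.19 t/h.

146.2 t/h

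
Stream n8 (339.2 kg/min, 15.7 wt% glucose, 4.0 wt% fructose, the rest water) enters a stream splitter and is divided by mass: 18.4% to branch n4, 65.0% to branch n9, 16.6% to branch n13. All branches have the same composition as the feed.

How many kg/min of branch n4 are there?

62.41 kg/min

Branch n4 flow = 0.184×339.2 = 62.413 kg/min.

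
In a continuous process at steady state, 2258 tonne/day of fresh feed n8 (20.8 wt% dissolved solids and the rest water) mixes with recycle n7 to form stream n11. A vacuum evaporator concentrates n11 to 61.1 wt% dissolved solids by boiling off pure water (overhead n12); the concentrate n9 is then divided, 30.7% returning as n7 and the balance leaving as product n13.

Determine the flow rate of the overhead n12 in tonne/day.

Overall dissolved solids balance (none leaves overhead): dissolved solids in fresh feed = dissolved solids in product, i.e. 2258×0.208 = (1−0.307)·n9·0.611.
n9 = 469.66/(0.611×0.693) = 1109.2 tonne/day.
Recycle n7 = 0.307×1109.2 = 340.53 tonne/day.
Combined feed n11 = 2258 + 340.53 = 2598.5 tonne/day.
Overhead n12 = n11 − n9 = 2598.5 − 1109.2 = 1489.3 tonne/day.

1489 tonne/day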